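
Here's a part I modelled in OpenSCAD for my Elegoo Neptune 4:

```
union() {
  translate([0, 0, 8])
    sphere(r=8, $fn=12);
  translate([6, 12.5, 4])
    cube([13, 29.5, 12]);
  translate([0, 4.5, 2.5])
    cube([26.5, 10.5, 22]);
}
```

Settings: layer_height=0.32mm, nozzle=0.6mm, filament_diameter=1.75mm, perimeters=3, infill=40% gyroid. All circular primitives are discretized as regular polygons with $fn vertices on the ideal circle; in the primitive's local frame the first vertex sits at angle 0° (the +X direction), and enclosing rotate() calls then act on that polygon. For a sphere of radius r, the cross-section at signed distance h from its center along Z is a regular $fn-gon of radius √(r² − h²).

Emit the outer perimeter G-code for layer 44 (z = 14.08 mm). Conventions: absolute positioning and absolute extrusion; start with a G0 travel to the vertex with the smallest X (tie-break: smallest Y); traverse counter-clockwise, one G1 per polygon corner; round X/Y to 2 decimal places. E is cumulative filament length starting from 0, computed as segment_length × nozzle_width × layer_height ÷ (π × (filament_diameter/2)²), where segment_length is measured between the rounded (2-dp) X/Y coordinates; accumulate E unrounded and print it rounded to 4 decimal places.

At z = 14.08 mm: the r=8 sphere slices to a regular 12-gon of circumradius 5.199 (√(r²−h²) with h=6.08 from center); the cube at (6, 12.5) (footprint 13×29.5) is included at this height; the cube at (0, 4.5) (footprint 26.5×10.5) is included at this height; Taking the union: the regions partially overlap (shared area 33.41 mm²), so overlapping operands fuse into one piece — 1 connected region. The outline is a single polygon with 19 vertices. Extrusion per mm of travel: 0.6 × 0.32 / (π × 0.875²) = 0.079824. Accumulating E over each segment gives final E = 12.3166.

G0 X-5.20 Y0.00 Z14.08
G1 X-4.50 Y-2.60 E0.2149
G1 X-2.60 Y-4.50 E0.4294
G1 X0.00 Y-5.20 E0.6444
G1 X2.60 Y-4.50 E0.8593
G1 X4.50 Y-2.60 E1.0738
G1 X5.20 Y0.00 E1.2887
G1 X4.50 Y2.60 E1.5036
G1 X2.60 Y4.50 E1.7181
G1 X26.50 Y4.50 E3.6259
G1 X26.50 Y15.00 E4.4641
G1 X19.00 Y15.00 E5.0628
G1 X19.00 Y42.00 E7.2180
G1 X6.00 Y42.00 E8.2557
G1 X6.00 Y15.00 E10.4110
G1 X0.00 Y15.00 E10.8899
G1 X0.00 Y5.20 E11.6722
G1 X-2.60 Y4.50 E11.8872
G1 X-4.50 Y2.60 E12.1016
G1 X-5.20 Y0.00 E12.3166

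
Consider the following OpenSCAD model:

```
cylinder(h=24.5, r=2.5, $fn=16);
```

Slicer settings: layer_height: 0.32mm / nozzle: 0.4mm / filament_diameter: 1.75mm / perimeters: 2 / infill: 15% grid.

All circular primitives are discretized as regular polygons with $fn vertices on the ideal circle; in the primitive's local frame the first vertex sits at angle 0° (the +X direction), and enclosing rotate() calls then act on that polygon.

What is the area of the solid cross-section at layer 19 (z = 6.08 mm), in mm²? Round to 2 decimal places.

At z = 6.08 mm: the r=2.5 cylinder gives a regular 16-gon of circumradius 2.5 (constant along its height) (area = (16/2)·2.500²·sin(360°/16) = 19.13 mm²). Overall, the cross-section is a single solid region. Net area = 19.13 mm².

19.13 mm²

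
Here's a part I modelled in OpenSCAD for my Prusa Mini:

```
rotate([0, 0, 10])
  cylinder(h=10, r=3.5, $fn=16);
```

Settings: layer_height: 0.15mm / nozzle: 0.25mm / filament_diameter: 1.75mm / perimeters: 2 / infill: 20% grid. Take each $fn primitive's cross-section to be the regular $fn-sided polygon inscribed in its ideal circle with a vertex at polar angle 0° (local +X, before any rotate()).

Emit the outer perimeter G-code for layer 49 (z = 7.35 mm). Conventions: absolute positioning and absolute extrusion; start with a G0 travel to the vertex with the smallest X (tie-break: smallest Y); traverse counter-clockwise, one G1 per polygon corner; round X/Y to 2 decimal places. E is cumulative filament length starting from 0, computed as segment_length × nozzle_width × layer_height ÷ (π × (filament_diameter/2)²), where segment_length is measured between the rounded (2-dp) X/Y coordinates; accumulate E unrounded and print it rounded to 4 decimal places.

G0 X-3.45 Y-0.61 Z7.35
G1 X-2.95 Y-1.88 E0.0213
G1 X-2.01 Y-2.87 E0.0426
G1 X-0.76 Y-3.42 E0.0639
G1 X0.61 Y-3.45 E0.0852
G1 X1.88 Y-2.95 E0.1065
G1 X2.87 Y-2.01 E0.1278
G1 X3.42 Y-0.76 E0.1491
G1 X3.45 Y0.61 E0.1704
G1 X2.95 Y1.88 E0.1917
G1 X2.01 Y2.87 E0.2130
G1 X0.76 Y3.42 E0.2343
G1 X-0.61 Y3.45 E0.2557
G1 X-1.88 Y2.95 E0.2769
G1 X-2.87 Y2.01 E0.2982
G1 X-3.42 Y0.76 E0.3195
G1 X-3.45 Y-0.61 E0.3409

At z = 7.35 mm: the r=3.5 cylinder gives a regular 16-gon of circumradius 3.5 (constant along its height); (whole slice rotated 10° about Z — lengths, areas and connectivity unchanged). The outline is a single polygon with 16 vertices. Extrusion per mm of travel: 0.25 × 0.15 / (π × 0.875²) = 0.015591. Accumulating E over each segment gives final E = 0.3409.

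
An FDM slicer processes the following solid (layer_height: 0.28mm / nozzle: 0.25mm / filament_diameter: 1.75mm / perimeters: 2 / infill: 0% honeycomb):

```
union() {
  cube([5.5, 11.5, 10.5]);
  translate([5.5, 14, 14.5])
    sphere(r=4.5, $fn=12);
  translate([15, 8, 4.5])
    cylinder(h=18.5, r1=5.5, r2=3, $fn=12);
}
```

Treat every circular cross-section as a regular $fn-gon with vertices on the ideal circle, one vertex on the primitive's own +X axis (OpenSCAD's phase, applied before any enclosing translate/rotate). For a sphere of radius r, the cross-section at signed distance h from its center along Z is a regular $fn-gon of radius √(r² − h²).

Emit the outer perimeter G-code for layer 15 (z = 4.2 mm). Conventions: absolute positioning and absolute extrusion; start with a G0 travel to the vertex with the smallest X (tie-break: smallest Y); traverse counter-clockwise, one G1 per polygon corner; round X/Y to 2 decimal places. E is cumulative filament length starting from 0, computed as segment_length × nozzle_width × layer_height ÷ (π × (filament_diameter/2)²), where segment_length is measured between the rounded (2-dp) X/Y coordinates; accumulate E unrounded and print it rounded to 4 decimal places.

G0 X0.00 Y0.00 Z4.20
G1 X5.50 Y0.00 E0.1601
G1 X5.50 Y11.50 E0.4947
G1 X0.00 Y11.50 E0.6548
G1 X0.00 Y0.00 E0.9895

At z = 4.2 mm: the cube (footprint 5.5×11.5) is included at this height; the sphere at (5.5, 14) is absent (|z−center|=10.300 > r=4.5); the cone at (15, 8) is absent (z outside [4.5, 23]); Combining (union): only the 5.5×11.5 cube is present, so the union is just that shape — 1 connected region. The outline is a single polygon with 4 vertices. Extrusion per mm of travel: 0.25 × 0.28 / (π × 0.875²) = 0.029103. Accumulating E over each segment gives final E = 0.9895.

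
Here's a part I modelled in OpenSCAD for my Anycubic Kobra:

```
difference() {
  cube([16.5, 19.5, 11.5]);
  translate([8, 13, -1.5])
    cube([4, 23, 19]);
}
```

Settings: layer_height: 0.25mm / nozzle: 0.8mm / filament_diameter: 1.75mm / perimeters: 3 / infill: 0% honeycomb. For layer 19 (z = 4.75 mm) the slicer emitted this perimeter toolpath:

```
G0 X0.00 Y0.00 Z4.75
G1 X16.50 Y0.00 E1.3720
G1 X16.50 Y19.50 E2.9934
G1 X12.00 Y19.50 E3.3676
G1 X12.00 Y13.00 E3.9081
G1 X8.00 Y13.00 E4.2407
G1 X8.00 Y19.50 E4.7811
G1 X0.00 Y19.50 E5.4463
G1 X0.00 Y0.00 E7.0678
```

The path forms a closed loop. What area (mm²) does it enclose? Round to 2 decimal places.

Apply the shoelace formula to the sequence of (X, Y) vertices; enclosed area = 295.75 mm².

295.75 mm²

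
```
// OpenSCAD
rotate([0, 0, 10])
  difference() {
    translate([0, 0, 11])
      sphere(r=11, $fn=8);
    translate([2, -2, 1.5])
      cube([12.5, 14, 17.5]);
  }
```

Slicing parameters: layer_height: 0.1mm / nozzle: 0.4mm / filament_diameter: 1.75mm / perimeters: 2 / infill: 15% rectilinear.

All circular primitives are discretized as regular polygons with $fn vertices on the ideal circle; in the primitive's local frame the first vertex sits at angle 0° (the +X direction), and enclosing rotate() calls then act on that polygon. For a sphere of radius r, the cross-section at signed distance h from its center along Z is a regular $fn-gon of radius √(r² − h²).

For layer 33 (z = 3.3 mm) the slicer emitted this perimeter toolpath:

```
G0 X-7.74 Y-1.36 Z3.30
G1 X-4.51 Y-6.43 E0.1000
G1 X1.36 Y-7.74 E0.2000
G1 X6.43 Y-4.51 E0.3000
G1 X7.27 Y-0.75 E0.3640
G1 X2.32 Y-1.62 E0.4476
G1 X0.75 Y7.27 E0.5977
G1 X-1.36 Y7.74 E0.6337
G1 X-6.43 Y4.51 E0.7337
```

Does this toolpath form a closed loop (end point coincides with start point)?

no

Start point (G0): (-7.74, -1.36). End point (last G1): the path does not return to the start — open.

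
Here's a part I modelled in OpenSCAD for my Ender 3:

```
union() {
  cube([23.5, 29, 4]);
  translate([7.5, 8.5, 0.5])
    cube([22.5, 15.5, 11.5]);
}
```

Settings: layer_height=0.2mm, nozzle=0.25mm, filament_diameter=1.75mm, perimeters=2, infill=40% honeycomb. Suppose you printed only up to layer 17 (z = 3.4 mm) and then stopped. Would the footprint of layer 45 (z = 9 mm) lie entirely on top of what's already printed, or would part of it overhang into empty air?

Compare the two slices. At z = 3.4: the cube (footprint 23.5×29) is included at this height (area 681.50 mm²); the cube at (7.5, 8.5) is present — its section is the full 22.5×15.5 rectangle (area 348.75 mm²); Merging all regions: the regions partially overlap — summed areas 1030.25 mm² minus the doubly-counted overlap 248.00 mm² gives 782.25 mm² — area = 782.25 mm². At z = 9: the cube does not reach this height (z outside [0, 4]); the cube at (7.5, 8.5) is present — its section is the full 22.5×15.5 rectangle (area 348.75 mm²); Combining (union): only the 22.5×15.5 cube at (7.5, 8.5) is present, so the union is just that shape — area = 348.75 mm². Checking containment: the cross-section at z = 9 is a subset of the cross-section at z = 3.4.

entirely on top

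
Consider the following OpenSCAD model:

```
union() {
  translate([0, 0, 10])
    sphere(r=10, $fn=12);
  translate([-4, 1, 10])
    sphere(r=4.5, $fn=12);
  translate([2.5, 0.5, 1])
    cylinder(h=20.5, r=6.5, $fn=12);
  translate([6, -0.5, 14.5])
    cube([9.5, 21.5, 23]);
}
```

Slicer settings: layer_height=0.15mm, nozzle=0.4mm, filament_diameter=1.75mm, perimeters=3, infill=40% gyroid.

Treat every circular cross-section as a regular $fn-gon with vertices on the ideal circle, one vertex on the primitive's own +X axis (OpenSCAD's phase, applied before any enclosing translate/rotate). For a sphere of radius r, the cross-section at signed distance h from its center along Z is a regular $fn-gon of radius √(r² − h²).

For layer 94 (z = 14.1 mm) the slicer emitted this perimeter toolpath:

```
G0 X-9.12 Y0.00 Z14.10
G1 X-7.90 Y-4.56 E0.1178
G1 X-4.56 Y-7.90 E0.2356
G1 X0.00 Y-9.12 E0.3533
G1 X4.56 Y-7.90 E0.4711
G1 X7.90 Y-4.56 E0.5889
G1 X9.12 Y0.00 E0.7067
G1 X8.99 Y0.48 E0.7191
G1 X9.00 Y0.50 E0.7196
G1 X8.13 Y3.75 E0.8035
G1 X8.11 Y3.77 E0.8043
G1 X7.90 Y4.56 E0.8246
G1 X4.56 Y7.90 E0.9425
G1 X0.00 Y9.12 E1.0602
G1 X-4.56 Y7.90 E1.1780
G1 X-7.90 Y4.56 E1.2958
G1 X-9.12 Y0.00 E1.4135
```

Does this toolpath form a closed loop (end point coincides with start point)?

yes

Start point (G0): (-9.12, 0.00). End point (last G1): the path returns to the start — closed.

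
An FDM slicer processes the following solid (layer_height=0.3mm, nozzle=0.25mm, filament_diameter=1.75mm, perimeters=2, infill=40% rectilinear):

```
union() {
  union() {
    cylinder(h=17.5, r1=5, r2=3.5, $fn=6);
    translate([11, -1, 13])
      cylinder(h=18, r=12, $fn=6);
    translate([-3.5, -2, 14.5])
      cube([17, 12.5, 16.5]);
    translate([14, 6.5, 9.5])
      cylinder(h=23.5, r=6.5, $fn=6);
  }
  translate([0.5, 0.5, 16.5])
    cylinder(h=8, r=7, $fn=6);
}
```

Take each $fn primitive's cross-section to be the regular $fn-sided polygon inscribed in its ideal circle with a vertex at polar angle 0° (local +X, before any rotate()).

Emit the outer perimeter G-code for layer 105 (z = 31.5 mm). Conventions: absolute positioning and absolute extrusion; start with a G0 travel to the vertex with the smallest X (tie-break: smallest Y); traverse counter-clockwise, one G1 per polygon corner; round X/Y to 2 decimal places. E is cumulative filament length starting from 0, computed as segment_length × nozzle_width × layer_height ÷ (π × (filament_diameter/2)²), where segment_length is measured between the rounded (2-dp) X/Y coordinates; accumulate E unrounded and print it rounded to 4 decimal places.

At z = 31.5 mm: the cone is not intersected at this z (z outside [0, 17.5]); the cylinder at (11, -1) is absent (z outside [13, 31]); the cube at (-3.5, -2) is not intersected at this z (z outside [14.5, 31]); the r=6.5 cylinder at (14, 6.5) contributes a regular 6-gon of circumradius 6.5; Merging all regions: only the r=6.5 cylinder at (14, 6.5) is present, so the union is just that shape — 1 connected region; the cylinder at (0.5, 0.5) is absent (z outside [16.5, 24.5]); Combining (union): only the result so far is present, so the union is just that shape — 1 connected region. The outline is a single polygon with 6 vertices. Extrusion per mm of travel: 0.25 × 0.3 / (π × 0.875²) = 0.031181. Accumulating E over each segment gives final E = 1.2162.

G0 X7.50 Y6.50 Z31.50
G1 X10.75 Y0.87 E0.2027
G1 X17.25 Y0.87 E0.4054
G1 X20.50 Y6.50 E0.6081
G1 X17.25 Y12.13 E0.8108
G1 X10.75 Y12.13 E1.0135
G1 X7.50 Y6.50 E1.2162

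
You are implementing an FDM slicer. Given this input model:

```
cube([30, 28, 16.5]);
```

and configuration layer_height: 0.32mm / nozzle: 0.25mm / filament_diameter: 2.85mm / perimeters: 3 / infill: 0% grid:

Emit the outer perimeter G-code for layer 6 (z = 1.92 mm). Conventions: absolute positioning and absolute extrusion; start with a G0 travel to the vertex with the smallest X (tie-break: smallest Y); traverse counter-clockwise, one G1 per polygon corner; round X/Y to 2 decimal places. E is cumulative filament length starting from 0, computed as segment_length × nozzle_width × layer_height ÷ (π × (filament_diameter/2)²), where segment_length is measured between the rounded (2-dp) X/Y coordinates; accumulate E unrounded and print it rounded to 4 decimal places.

G0 X0.00 Y0.00 Z1.92
G1 X30.00 Y0.00 E0.3762
G1 X30.00 Y28.00 E0.7273
G1 X0.00 Y28.00 E1.1036
G1 X0.00 Y0.00 E1.4547

At z = 1.92 mm: the cube (footprint 30×28) is included at this height. The outline is a single polygon with 4 vertices. Extrusion per mm of travel: 0.25 × 0.32 / (π × 1.425²) = 0.012540. Accumulating E over each segment gives final E = 1.4547.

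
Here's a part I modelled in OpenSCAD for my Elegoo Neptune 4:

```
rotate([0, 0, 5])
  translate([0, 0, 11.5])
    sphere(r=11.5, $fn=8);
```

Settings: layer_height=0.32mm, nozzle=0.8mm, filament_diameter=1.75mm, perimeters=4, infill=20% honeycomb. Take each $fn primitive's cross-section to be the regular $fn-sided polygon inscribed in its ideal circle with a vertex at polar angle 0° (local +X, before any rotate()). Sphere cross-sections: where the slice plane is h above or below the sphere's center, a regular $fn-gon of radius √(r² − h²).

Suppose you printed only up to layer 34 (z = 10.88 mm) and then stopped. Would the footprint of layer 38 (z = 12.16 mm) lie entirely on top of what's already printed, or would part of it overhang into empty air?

Compare the two slices. At z = 10.88: the sphere: section is a regular 8-gon, circumradius = √(r²−h²) = √(11.5²−0.62²) = 11.483 (area = (8/2)·11.483²·sin(360°/8) = 372.97 mm²); (whole slice rotated 5° about Z — lengths, areas and connectivity unchanged). At z = 12.16: the sphere: section is a regular 8-gon, circumradius = √(r²−h²) = √(11.5²−0.66²) = 11.481 (area = (8/2)·11.481²·sin(360°/8) = 372.83 mm²); (rotated 5° about Z; rotation is an isometry so areas/perimeters/island counts are preserved). Checking containment: the cross-section at z = 12.16 is a subset of the cross-section at z = 10.88.

entirely on top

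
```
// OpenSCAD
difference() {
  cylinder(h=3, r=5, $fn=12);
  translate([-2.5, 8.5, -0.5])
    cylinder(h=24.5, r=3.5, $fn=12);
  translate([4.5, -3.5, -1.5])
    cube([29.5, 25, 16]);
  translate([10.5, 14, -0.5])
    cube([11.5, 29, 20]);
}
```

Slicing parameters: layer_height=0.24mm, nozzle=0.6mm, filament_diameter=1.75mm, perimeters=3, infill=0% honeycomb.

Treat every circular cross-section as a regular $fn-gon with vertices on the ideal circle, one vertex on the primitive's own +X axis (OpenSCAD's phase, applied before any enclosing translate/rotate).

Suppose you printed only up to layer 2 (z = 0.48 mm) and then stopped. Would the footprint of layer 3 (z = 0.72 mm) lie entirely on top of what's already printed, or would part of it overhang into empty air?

Compare the two slices. At z = 0.48: the r=5 cylinder gives a regular 12-gon of circumradius 5 (constant along its height) (area = (12/2)·5.000²·sin(360°/12) = 75.00 mm²); the r=3.5 cylinder at (-2.5, 8.5) gives a regular 12-gon of circumradius 3.5 (constant along its height) (area = (12/2)·3.500²·sin(360°/12) = 36.75 mm²); the cube at (4.5, -3.5) (footprint 29.5×25) is included at this height (area 737.50 mm²); the 11.5×29 cube at (10.5, 14) contributes its full rectangle (area 333.50 mm²); Subtracting the remaining from the first: starting from the r=5 cylinder (75.00 mm²), the r=3.5 cylinder at (-2.5, 8.5) misses the remaining region (no effect); the 29.5×25 cube at (4.5, -3.5) partially overlaps it — only the 0.93 mm² overlap (of its 737.50 mm²) is removed, clipping the outline; the 11.5×29 cube at (10.5, 14) misses the remaining region (no effect) — area = 74.07 mm². At z = 0.72: the cylinder: section is a regular 12-gon, circumradius r=5 (area = (12/2)·5.000²·sin(360°/12) = 75.00 mm²); the r=3.5 cylinder at (-2.5, 8.5) contributes a regular 12-gon of circumradius 3.5 (area = (12/2)·3.500²·sin(360°/12) = 36.75 mm²); the cube at (4.5, -3.5) (footprint 29.5×25) is included at this height (area 737.50 mm²); the 11.5×29 cube at (10.5, 14) contributes its full rectangle (area 333.50 mm²); After the difference (first − rest): starting from the r=5 cylinder (75.00 mm²), the r=3.5 cylinder at (-2.5, 8.5) misses the remaining region (no effect); the 29.5×25 cube at (4.5, -3.5) partially overlaps it — only the 0.93 mm² overlap (of its 737.50 mm²) is removed, clipping the outline; the 11.5×29 cube at (10.5, 14) misses the remaining region (no effect) — area = 74.07 mm². Checking containment: the cross-section at z = 0.72 is a subset of the cross-section at z = 0.48.

entirely on top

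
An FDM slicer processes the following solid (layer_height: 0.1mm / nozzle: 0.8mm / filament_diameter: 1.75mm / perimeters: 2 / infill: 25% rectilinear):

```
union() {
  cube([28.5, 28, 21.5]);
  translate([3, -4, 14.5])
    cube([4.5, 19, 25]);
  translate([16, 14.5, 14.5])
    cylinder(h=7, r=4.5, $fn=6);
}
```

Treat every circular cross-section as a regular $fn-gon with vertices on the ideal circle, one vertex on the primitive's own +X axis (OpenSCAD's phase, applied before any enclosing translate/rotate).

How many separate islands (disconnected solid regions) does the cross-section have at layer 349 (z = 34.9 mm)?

At z = 34.9 mm: the cube does not reach this height (z outside [0, 21.5]); the 4.5×19 cube at (3, -4) contributes its full rectangle; the cylinder at (16, 14.5) is not intersected at this z (z outside [14.5, 21.5]); Merging all regions: only the 4.5×19 cube at (3, -4) is present, so the union is just that shape — 1 connected region. Overall, the cross-section is a single solid region. Island count = 1.

1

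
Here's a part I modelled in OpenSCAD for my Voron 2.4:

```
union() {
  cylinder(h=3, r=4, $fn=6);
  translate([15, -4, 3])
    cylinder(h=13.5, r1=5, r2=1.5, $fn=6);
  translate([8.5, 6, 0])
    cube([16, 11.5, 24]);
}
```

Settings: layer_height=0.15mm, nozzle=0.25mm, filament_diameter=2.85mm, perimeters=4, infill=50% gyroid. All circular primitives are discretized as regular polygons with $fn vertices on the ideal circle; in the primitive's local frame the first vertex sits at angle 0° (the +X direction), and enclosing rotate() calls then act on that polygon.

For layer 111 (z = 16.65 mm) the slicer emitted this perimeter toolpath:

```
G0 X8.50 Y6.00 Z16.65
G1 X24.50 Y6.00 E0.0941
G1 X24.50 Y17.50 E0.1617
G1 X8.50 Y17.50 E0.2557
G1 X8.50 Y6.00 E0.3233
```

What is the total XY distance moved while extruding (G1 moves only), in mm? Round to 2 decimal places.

Sum the Euclidean lengths of each G1 segment: total = 55.00 mm.

55.00 mm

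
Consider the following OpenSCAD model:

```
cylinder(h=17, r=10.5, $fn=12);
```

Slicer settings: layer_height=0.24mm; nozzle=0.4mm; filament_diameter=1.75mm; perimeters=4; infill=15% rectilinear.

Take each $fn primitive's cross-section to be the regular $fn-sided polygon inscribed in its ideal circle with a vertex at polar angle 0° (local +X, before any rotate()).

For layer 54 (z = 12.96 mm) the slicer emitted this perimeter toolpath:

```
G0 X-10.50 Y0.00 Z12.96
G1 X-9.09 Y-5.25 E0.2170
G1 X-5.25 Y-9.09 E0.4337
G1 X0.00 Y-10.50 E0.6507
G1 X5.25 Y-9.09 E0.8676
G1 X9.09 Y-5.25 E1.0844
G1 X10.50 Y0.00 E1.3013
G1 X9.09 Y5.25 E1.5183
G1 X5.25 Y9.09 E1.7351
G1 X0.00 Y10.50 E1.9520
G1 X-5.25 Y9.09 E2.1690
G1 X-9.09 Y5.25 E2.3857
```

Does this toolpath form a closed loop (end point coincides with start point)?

Start point (G0): (-10.50, 0.00). End point (last G1): the path does not return to the start — open.

no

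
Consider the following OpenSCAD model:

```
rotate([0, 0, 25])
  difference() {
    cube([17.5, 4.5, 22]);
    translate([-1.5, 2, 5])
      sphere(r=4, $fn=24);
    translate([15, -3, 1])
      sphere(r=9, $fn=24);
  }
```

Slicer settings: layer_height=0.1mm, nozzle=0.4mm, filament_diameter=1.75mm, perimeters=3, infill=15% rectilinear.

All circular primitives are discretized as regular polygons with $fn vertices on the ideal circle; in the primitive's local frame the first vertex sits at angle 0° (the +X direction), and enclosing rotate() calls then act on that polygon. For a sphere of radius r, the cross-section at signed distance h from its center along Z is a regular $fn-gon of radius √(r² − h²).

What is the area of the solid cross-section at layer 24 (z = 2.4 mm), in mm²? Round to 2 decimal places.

At z = 2.4 mm: the cube (footprint 17.5×4.5) is included at this height (area 78.75 mm²); the sphere at (-1.5, 2): section is a regular 24-gon, circumradius = √(r²−h²) = √(4²−2.6²) = 3.040 (area = (24/2)·3.040²·sin(360°/24) = 28.70 mm²); the r=9 sphere at (15, -3) contributes a regular 24-gon of circumradius √(9²−1.4²) = 8.890 (area = (24/2)·8.890²·sin(360°/24) = 245.48 mm²); Subtracting the remaining from the first: starting from the 17.5×4.5 cube (78.75 mm²), the r=4 sphere at (-1.5, 2) partially overlaps it — only the 5.39 mm² overlap (of its 28.70 mm²) is removed, clipping the outline; the r=9 sphere at (15, -3) partially overlaps it — only the 42.35 mm² overlap (of its 245.48 mm²) is removed, clipping the outline — area = 31.01 mm²; (rotated 25° about Z; rotation is an isometry so areas/perimeters/island counts are preserved). Overall, the cross-section is a single solid region. Net area = 31.01 mm².

31.01 mm²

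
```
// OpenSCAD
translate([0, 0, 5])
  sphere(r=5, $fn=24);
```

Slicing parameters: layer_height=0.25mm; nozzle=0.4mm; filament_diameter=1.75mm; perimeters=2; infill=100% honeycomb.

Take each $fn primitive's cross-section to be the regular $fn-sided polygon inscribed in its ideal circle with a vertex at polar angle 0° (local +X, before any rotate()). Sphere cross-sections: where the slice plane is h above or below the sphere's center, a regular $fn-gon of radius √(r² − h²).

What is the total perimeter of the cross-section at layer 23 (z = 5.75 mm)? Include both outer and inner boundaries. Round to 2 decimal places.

At z = 5.75 mm: the r=5 sphere contributes a regular 24-gon of circumradius √(5²−0.75²) = 4.943 (perimeter = 2·24·4.943·sin(180°/24) = 30.97 mm). Overall, the cross-section is a single solid region. Total boundary length (outer) = 30.97 mm.

30.97 mm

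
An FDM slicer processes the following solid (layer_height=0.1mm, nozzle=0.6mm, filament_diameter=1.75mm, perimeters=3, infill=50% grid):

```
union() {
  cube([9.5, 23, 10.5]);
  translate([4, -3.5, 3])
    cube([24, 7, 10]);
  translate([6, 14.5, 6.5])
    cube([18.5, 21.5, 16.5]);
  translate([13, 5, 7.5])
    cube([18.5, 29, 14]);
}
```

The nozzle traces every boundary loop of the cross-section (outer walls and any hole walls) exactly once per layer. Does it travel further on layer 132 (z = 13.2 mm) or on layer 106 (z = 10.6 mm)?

Layer 132 (z = 13.2): the cube is absent (z outside [0, 10.5]); the cube at (4, -3.5) does not reach this height (z outside [3, 13]); the cube at (6, 14.5) is present — its section is the full 18.5×21.5 rectangle (perimeter 80.00 mm); the cube at (13, 5) (footprint 18.5×29) is included at this height (perimeter 95.00 mm); Merging all regions: the regions partially overlap (shared area 224.25 mm²), so the edge portions inside another operand are dropped and the merged outline is re-measured after clipping — boundary = 113.00 mm. So its perimeter = 113.00 mm. Layer 106 (z = 10.6): the cube is not intersected at this z (z outside [0, 10.5]); the cube at (4, -3.5) (footprint 24×7) is included at this height (perimeter 62.00 mm); the 18.5×21.5 cube at (6, 14.5) contributes its full rectangle (perimeter 80.00 mm); the cube at (13, 5) is present — its section is the full 18.5×29 rectangle (perimeter 95.00 mm); Taking the union: the regions partially overlap (shared area 224.25 mm²), so the edge portions inside another operand are dropped and the merged outline is re-measured after clipping — boundary = 175.00 mm. So its perimeter = 175.00 mm. Layer 106 is larger (175.00 vs 113.00 mm).

layer 106 (z = 10.6 mm)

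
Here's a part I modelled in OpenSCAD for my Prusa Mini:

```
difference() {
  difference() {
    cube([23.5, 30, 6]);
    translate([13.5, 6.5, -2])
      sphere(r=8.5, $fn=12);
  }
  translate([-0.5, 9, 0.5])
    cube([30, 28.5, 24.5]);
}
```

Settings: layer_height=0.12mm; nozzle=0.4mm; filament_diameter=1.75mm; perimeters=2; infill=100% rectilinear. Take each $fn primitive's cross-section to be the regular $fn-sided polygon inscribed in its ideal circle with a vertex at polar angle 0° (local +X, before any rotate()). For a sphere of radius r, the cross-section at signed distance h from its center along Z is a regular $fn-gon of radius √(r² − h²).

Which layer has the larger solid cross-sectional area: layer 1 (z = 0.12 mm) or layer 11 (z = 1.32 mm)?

layer 1 (z = 0.12 mm)

Layer 1 (z = 0.12): the cube (footprint 23.5×30) is included at this height (area 705.00 mm²); the r=8.5 sphere at (13.5, 6.5) slices to a regular 12-gon of circumradius 8.231 (√(r²−h²) with h=2.12 from center) (area = (12/2)·8.231²·sin(360°/12) = 203.27 mm²); Subtracting the remaining from the first: starting from the 23.5×30 cube (705.00 mm²), the r=8.5 sphere at (13.5, 6.5) partially overlaps it — only the 193.16 mm² overlap (of its 203.27 mm²) is removed, clipping the outline — area = 511.84 mm²; the cube at (-0.5, 9) does not reach this height (z outside [0.5, 25]); After the difference (first − rest): none of the subtracted shapes is present at this height, so the result so far is unchanged — area = 511.84 mm². So its area = 511.84 mm². Layer 11 (z = 1.32): the 23.5×30 cube contributes its full rectangle (area 705.00 mm²); the sphere at (13.5, 6.5): section is a regular 12-gon, circumradius = √(r²−h²) = √(8.5²−3.32²) = 7.825 (area = (12/2)·7.825²·sin(360°/12) = 183.68 mm²); After the difference (first − rest): starting from the 23.5×30 cube (705.00 mm²), the r=8.5 sphere at (13.5, 6.5) partially overlaps it — only the 177.34 mm² overlap (of its 183.68 mm²) is removed, clipping the outline — area = 527.66 mm²; the cube at (-0.5, 9) is present — its section is the full 30×28.5 rectangle (area 855.00 mm²); Taking the first minus the rest: starting from the result so far (527.66 mm²), the 30×28.5 cube at (-0.5, 9) partially overlaps it — only the 439.11 mm² overlap (of its 855.00 mm²) is removed, clipping the outline — area = 88.55 mm². So its area = 88.55 mm². Layer 1 is larger (511.84 vs 88.55 mm²).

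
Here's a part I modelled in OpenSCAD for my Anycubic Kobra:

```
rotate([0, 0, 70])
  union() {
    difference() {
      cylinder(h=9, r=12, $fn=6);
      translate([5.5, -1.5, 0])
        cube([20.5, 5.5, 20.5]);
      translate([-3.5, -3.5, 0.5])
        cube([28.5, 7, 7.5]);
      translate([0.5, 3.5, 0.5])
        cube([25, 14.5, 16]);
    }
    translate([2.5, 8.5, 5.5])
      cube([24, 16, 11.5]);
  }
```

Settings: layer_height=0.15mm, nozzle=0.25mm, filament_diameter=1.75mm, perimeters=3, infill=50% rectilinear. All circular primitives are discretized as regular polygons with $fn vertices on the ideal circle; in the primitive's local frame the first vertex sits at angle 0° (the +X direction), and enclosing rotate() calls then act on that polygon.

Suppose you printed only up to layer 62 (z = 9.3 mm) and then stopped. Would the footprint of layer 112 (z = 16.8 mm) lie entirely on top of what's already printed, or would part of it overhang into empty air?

entirely on top

Compare the two slices. At z = 9.3: the cylinder is absent (z outside [0, 9]); the cube at (5.5, -1.5) (footprint 20.5×5.5) is included at this height (area 112.75 mm²); the cube at (-3.5, -3.5) is not intersected at this z (z outside [0.5, 8]); the cube at (0.5, 3.5) is present — its section is the full 25×14.5 rectangle (area 362.50 mm²); Taking the first minus the rest: the first operand is absent here, so nothing remains; the 24×16 cube at (2.5, 8.5) contributes its full rectangle (area 384.00 mm²); Combining (union): only the 24×16 cube at (2.5, 8.5) is present, so the union is just that shape — area = 384.00 mm²; (whole slice rotated 70° about Z — lengths, areas and connectivity unchanged). At z = 16.8: the cylinder is not intersected at this z (z outside [0, 9]); the cube at (5.5, -1.5) is present — its section is the full 20.5×5.5 rectangle (area 112.75 mm²); the cube at (-3.5, -3.5) is absent (z outside [0.5, 8]); the cube at (0.5, 3.5) is not intersected at this z (z outside [0.5, 16.5]); Taking the first minus the rest: the first operand is absent here, so nothing remains; the cube at (2.5, 8.5) (footprint 24×16) is included at this height (area 384.00 mm²); Combining (union): only the 24×16 cube at (2.5, 8.5) is present, so the union is just that shape — area = 384.00 mm²; (whole slice rotated 70° about Z — lengths, areas and connectivity unchanged). Checking containment: the cross-section at z = 16.8 is a subset of the cross-section at z = 9.3.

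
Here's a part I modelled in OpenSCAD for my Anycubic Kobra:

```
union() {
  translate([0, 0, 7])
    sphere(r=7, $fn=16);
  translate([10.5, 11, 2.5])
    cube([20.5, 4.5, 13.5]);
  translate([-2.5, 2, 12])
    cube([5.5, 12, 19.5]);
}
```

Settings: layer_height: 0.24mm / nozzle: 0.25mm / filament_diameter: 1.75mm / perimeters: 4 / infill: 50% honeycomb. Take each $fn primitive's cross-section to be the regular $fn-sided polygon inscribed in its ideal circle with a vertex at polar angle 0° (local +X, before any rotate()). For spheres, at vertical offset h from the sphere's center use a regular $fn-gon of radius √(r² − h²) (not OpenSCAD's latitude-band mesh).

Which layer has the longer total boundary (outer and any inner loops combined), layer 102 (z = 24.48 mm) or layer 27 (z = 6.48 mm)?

Layer 102 (z = 24.48): the sphere is absent (|z−center|=17.480 > r=7); the cube at (10.5, 11) does not reach this height (z outside [2.5, 16]); the cube at (-2.5, 2) (footprint 5.5×12) is included at this height (perimeter 35.00 mm); Combining (union): only the 5.5×12 cube at (-2.5, 2) is present, so the union is just that shape — boundary = 35.00 mm. So its perimeter = 35.00 mm. Layer 27 (z = 6.48): the sphere: section is a regular 16-gon, circumradius = √(r²−h²) = √(7²−0.52²) = 6.981 (perimeter = 2·16·6.981·sin(180°/16) = 43.58 mm); the 20.5×4.5 cube at (10.5, 11) contributes its full rectangle (perimeter 50.00 mm); the cube at (-2.5, 2) is not intersected at this z (z outside [12, 31.5]); Merging all regions: the 2 present regions are separate (no shared area or edge), so areas and boundary lengths simply add and each stays a separate island — boundary = 93.58 mm. So its perimeter = 93.58 mm. Layer 27 is larger (93.58 vs 35.00 mm).

layer 27 (z = 6.48 mm)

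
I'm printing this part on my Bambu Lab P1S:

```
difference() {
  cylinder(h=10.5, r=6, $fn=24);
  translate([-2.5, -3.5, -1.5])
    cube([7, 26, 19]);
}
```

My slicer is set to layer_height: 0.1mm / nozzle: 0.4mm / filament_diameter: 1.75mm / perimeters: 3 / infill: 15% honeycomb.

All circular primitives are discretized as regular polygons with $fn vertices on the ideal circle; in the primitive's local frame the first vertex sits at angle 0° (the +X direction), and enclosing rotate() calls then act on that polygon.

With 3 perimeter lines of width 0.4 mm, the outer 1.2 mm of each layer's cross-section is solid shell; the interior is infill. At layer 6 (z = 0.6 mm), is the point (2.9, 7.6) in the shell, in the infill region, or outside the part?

outside

At z = 0.6 mm: the r=6 cylinder gives a regular 24-gon of circumradius 6 (constant along its height); the 7×26 cube at (-2.5, -3.5) contributes its full rectangle; Taking the first minus the rest: starting from the r=6 cylinder, the 7×26 cube at (-2.5, -3.5) partially overlaps it — only the 62.99 mm² overlap (of its 182.00 mm²) is removed, clipping the outline — 1 connected region. Overall, the cross-section is a single solid region. The nearest boundary edge runs (4.50, -3.50)→(4.50, 3.91); distance from the point to it = 4.02 mm. The point is not inside any of the regions above, so it lies outside the cross-section (4.02 mm from the nearest boundary).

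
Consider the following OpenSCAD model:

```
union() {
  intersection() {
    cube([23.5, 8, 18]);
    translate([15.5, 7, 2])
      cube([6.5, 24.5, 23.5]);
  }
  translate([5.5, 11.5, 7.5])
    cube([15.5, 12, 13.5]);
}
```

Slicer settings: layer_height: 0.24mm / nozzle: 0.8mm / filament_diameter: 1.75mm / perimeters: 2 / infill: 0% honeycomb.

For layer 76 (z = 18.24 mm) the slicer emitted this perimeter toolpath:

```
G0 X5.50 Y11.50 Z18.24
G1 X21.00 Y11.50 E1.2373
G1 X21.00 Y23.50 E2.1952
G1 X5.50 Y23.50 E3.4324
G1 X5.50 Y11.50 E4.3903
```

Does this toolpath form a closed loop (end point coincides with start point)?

yes

Start point (G0): (5.50, 11.50). End point (last G1): the path returns to the start — closed.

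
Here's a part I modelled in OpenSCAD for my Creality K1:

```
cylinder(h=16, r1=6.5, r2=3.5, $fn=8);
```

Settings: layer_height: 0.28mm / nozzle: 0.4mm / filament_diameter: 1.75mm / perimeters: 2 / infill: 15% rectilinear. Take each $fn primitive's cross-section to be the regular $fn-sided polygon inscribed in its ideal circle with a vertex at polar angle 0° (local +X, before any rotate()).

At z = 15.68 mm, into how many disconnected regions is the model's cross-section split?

1

At z = 15.68 mm: the cone contributes a regular 8-gon of circumradius 3.560 (interpolated between r1=6.5 and r2=3.5 at t=0.980). The result has 1 disconnected region.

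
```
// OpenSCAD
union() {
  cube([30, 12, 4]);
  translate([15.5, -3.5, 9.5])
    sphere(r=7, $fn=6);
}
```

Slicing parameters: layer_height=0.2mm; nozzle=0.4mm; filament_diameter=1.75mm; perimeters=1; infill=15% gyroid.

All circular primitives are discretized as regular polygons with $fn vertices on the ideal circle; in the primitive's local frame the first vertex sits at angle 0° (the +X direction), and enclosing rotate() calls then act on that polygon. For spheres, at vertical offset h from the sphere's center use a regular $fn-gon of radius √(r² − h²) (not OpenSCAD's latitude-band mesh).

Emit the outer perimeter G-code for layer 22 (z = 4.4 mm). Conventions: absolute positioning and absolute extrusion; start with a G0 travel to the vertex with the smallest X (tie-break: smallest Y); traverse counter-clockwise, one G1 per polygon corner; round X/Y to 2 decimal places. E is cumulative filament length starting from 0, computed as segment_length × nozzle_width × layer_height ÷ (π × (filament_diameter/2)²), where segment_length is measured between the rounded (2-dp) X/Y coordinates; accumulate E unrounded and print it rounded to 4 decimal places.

G0 X10.71 Y-3.50 Z4.40
G1 X13.10 Y-7.65 E0.1593
G1 X17.90 Y-7.65 E0.3189
G1 X20.29 Y-3.50 E0.4782
G1 X17.90 Y0.65 E0.6375
G1 X13.10 Y0.65 E0.7971
G1 X10.71 Y-3.50 E0.9564

At z = 4.4 mm: the cube is absent (z outside [0, 4]); the r=7 sphere at (15.5, -3.5) slices to a regular 6-gon of circumradius 4.795 (√(r²−h²) with h=5.1 from center); Merging all regions: only the r=7 sphere at (15.5, -3.5) is present, so the union is just that shape — 1 connected region. The outline is a single polygon with 6 vertices. Extrusion per mm of travel: 0.4 × 0.2 / (π × 0.875²) = 0.033260. Accumulating E over each segment gives final E = 0.9564.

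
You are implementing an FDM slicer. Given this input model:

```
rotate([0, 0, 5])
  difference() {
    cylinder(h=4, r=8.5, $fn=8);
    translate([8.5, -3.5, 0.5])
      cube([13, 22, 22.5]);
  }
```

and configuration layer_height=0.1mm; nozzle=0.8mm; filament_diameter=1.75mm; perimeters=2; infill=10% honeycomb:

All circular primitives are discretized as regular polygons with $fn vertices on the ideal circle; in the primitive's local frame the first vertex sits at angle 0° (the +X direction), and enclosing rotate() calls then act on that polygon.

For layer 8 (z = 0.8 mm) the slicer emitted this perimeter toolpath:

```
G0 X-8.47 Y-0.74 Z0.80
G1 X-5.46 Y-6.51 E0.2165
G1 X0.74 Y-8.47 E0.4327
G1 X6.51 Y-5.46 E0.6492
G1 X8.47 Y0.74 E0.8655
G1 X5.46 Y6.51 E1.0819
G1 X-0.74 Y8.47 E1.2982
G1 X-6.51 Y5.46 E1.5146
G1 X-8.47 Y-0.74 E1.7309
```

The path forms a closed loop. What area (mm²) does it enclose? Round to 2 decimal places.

204.33 mm²

Apply the shoelace formula to the sequence of (X, Y) vertices; enclosed area = 204.33 mm².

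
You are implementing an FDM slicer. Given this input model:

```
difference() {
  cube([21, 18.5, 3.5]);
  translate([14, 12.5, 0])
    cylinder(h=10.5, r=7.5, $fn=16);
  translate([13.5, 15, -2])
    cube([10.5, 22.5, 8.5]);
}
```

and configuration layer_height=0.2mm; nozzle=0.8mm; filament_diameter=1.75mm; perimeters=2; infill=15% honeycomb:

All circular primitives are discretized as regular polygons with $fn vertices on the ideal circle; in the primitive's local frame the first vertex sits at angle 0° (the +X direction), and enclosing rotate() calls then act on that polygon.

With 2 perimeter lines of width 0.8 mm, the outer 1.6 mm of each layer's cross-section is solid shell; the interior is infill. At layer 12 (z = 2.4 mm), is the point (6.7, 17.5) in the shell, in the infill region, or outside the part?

shell

At z = 2.4 mm: the 21×18.5 cube contributes its full rectangle; the r=7.5 cylinder at (14, 12.5) gives a regular 16-gon of circumradius 7.5 (constant along its height); the cube at (13.5, 15) is present — its section is the full 10.5×22.5 rectangle; After the difference (first − rest): starting from the 21×18.5 cube, the r=7.5 cylinder at (14, 12.5) partially overlaps it — only the 162.69 mm² overlap (of its 172.21 mm²) is removed, clipping the outline; the 10.5×22.5 cube at (13.5, 15) partially overlaps it — only the 3.71 mm² overlap (of its 236.25 mm²) is removed, clipping the outline — 1 connected region. Overall, the cross-section is a single solid region. The nearest boundary edge runs (0.00, 18.50)→(9.74, 18.50); distance from the point to it = 1.00 mm. The point is inside the cross-section, 1.00 mm from the nearest boundary — within the 1.6 mm shell band (2 × 0.8).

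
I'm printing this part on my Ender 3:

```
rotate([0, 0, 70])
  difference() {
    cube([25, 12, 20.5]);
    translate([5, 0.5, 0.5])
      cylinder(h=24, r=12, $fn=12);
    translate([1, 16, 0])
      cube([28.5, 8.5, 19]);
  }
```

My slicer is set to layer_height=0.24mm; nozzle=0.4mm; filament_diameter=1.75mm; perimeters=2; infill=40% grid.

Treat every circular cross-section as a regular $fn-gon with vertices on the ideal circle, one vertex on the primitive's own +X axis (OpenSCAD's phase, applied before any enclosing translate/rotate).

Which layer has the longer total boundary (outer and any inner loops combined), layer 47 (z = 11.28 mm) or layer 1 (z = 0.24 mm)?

Layer 47 (z = 11.28): the cube (footprint 25×12) is included at this height (perimeter 74.00 mm); the cylinder at (5, 0.5): section is a regular 12-gon, circumradius r=12 (perimeter = 2·12·12.000·sin(180°/12) = 74.54 mm); the 28.5×8.5 cube at (1, 16) contributes its full rectangle (perimeter 74.00 mm); Subtracting the remaining from the first: starting from the 25×12 cube, the r=12 cylinder at (5, 0.5) partially overlaps it — only the 172.18 mm² overlap (of its 432.00 mm²) is removed, clipping the outline; the 28.5×8.5 cube at (1, 16) misses the remaining region (no effect) — boundary = 62.71 mm; (whole slice rotated 70° about Z — lengths, areas and connectivity unchanged). So its perimeter = 62.71 mm. Layer 1 (z = 0.24): the cube is present — its section is the full 25×12 rectangle (perimeter 74.00 mm); the cylinder at (5, 0.5) is not intersected at this z (z outside [0.5, 24.5]); the cube at (1, 16) (footprint 28.5×8.5) is included at this height (perimeter 74.00 mm); Taking the first minus the rest: starting from the 25×12 cube, the 28.5×8.5 cube at (1, 16) misses the remaining region (no effect) — boundary = 74.00 mm; (whole slice rotated 70° about Z — lengths, areas and connectivity unchanged). So its perimeter = 74.00 mm. Layer 1 is larger (74.00 vs 62.71 mm).

layer 1 (z = 0.24 mm)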